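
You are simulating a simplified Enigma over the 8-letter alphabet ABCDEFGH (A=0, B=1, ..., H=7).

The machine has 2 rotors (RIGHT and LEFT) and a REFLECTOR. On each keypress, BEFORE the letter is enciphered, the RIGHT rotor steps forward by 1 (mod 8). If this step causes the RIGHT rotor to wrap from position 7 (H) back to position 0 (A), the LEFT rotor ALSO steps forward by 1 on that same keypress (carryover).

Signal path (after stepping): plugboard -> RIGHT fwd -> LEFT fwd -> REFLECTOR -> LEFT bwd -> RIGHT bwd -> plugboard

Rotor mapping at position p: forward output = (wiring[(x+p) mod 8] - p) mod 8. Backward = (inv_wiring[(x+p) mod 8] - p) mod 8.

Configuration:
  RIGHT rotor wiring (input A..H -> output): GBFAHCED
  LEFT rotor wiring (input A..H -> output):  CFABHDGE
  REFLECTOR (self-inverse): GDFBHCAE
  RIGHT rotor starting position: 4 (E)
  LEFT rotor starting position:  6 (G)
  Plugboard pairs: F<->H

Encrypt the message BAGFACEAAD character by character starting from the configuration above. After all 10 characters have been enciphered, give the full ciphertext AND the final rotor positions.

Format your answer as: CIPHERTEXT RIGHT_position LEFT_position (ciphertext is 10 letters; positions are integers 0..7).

Answer: EBCBBEBGFG 6 7

Derivation:
Char 1 ('B'): step: R->5, L=6; B->plug->B->R->H->L->F->refl->C->L'->E->R'->E->plug->E
Char 2 ('A'): step: R->6, L=6; A->plug->A->R->G->L->B->refl->D->L'->F->R'->B->plug->B
Char 3 ('G'): step: R->7, L=6; G->plug->G->R->D->L->H->refl->E->L'->C->R'->C->plug->C
Char 4 ('F'): step: R->0, L->7 (L advanced); F->plug->H->R->D->L->B->refl->D->L'->B->R'->B->plug->B
Char 5 ('A'): step: R->1, L=7; A->plug->A->R->A->L->F->refl->C->L'->E->R'->B->plug->B
Char 6 ('C'): step: R->2, L=7; C->plug->C->R->F->L->A->refl->G->L'->C->R'->E->plug->E
Char 7 ('E'): step: R->3, L=7; E->plug->E->R->A->L->F->refl->C->L'->E->R'->B->plug->B
Char 8 ('A'): step: R->4, L=7; A->plug->A->R->D->L->B->refl->D->L'->B->R'->G->plug->G
Char 9 ('A'): step: R->5, L=7; A->plug->A->R->F->L->A->refl->G->L'->C->R'->H->plug->F
Char 10 ('D'): step: R->6, L=7; D->plug->D->R->D->L->B->refl->D->L'->B->R'->G->plug->G
Final: ciphertext=EBCBBEBGFG, RIGHT=6, LEFT=7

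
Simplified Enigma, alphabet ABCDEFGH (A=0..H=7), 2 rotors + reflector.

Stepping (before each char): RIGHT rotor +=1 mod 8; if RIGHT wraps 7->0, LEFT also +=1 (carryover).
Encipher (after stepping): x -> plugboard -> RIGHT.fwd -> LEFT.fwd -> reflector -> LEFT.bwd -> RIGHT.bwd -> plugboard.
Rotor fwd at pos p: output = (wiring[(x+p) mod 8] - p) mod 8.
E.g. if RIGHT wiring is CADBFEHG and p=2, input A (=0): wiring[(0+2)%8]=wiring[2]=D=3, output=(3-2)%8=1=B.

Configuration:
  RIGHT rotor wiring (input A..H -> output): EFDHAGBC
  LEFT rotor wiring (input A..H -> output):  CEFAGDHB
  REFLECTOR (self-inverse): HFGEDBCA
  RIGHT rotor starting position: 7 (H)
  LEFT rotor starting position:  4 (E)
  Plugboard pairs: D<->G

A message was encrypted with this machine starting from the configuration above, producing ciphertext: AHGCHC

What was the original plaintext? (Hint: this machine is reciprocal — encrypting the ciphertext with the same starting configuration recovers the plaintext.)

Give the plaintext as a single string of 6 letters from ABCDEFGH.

Char 1 ('A'): step: R->0, L->5 (L advanced); A->plug->A->R->E->L->H->refl->A->L'->F->R'->B->plug->B
Char 2 ('H'): step: R->1, L=5; H->plug->H->R->D->L->F->refl->B->L'->H->R'->D->plug->G
Char 3 ('G'): step: R->2, L=5; G->plug->D->R->E->L->H->refl->A->L'->F->R'->B->plug->B
Char 4 ('C'): step: R->3, L=5; C->plug->C->R->D->L->F->refl->B->L'->H->R'->E->plug->E
Char 5 ('H'): step: R->4, L=5; H->plug->H->R->D->L->F->refl->B->L'->H->R'->G->plug->D
Char 6 ('C'): step: R->5, L=5; C->plug->C->R->F->L->A->refl->H->L'->E->R'->B->plug->B

Answer: BGBEDB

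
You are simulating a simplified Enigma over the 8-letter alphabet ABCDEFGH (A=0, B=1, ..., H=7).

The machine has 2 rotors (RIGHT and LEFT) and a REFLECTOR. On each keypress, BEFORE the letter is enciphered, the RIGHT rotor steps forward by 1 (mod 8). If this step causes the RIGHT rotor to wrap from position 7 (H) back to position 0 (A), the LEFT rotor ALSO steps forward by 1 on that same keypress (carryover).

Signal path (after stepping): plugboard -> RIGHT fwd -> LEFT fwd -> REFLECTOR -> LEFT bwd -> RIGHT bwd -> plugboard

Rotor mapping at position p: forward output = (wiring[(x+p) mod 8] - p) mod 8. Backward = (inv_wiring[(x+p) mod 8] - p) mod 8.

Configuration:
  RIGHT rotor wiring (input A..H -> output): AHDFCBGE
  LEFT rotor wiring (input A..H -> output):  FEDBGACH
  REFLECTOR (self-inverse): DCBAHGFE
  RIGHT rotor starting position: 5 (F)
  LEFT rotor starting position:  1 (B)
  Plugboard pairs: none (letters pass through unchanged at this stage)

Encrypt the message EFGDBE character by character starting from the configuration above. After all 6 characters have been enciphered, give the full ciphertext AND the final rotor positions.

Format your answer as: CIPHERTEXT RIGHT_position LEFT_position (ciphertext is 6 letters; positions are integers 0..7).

Char 1 ('E'): step: R->6, L=1; E->plug->E->R->F->L->B->refl->C->L'->B->R'->D->plug->D
Char 2 ('F'): step: R->7, L=1; F->plug->F->R->D->L->F->refl->G->L'->G->R'->E->plug->E
Char 3 ('G'): step: R->0, L->2 (L advanced); G->plug->G->R->G->L->D->refl->A->L'->E->R'->H->plug->H
Char 4 ('D'): step: R->1, L=2; D->plug->D->R->B->L->H->refl->E->L'->C->R'->B->plug->B
Char 5 ('B'): step: R->2, L=2; B->plug->B->R->D->L->G->refl->F->L'->F->R'->H->plug->H
Char 6 ('E'): step: R->3, L=2; E->plug->E->R->B->L->H->refl->E->L'->C->R'->A->plug->A
Final: ciphertext=DEHBHA, RIGHT=3, LEFT=2

Answer: DEHBHA 3 2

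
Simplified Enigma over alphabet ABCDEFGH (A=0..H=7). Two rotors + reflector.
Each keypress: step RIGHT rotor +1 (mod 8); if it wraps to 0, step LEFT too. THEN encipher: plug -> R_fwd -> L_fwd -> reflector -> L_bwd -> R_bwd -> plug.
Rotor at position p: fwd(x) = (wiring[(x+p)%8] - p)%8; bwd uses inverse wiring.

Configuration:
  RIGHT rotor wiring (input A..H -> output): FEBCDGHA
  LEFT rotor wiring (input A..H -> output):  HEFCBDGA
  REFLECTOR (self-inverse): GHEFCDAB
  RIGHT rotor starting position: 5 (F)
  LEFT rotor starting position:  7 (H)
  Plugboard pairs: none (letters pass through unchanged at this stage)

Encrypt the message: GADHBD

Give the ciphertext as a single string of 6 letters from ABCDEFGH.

Char 1 ('G'): step: R->6, L=7; G->plug->G->R->F->L->C->refl->E->L'->G->R'->D->plug->D
Char 2 ('A'): step: R->7, L=7; A->plug->A->R->B->L->A->refl->G->L'->D->R'->E->plug->E
Char 3 ('D'): step: R->0, L->0 (L advanced); D->plug->D->R->C->L->F->refl->D->L'->F->R'->A->plug->A
Char 4 ('H'): step: R->1, L=0; H->plug->H->R->E->L->B->refl->H->L'->A->R'->B->plug->B
Char 5 ('B'): step: R->2, L=0; B->plug->B->R->A->L->H->refl->B->L'->E->R'->D->plug->D
Char 6 ('D'): step: R->3, L=0; D->plug->D->R->E->L->B->refl->H->L'->A->R'->B->plug->B

Answer: DEABDB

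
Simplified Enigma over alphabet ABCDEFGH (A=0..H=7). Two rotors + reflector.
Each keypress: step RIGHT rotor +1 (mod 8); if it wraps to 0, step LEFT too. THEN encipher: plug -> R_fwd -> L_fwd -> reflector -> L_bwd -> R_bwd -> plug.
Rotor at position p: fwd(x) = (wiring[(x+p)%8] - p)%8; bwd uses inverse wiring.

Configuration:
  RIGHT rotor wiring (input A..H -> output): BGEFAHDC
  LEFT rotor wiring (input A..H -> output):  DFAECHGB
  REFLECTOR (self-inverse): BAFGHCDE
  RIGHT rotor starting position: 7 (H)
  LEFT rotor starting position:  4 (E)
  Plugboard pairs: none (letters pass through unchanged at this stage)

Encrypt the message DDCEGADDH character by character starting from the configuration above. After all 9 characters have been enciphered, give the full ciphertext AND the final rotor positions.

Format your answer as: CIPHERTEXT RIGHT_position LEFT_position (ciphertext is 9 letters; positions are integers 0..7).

Char 1 ('D'): step: R->0, L->5 (L advanced); D->plug->D->R->F->L->D->refl->G->L'->D->R'->G->plug->G
Char 2 ('D'): step: R->1, L=5; D->plug->D->R->H->L->F->refl->C->L'->A->R'->H->plug->H
Char 3 ('C'): step: R->2, L=5; C->plug->C->R->G->L->H->refl->E->L'->C->R'->A->plug->A
Char 4 ('E'): step: R->3, L=5; E->plug->E->R->H->L->F->refl->C->L'->A->R'->D->plug->D
Char 5 ('G'): step: R->4, L=5; G->plug->G->R->A->L->C->refl->F->L'->H->R'->C->plug->C
Char 6 ('A'): step: R->5, L=5; A->plug->A->R->C->L->E->refl->H->L'->G->R'->B->plug->B
Char 7 ('D'): step: R->6, L=5; D->plug->D->R->A->L->C->refl->F->L'->H->R'->F->plug->F
Char 8 ('D'): step: R->7, L=5; D->plug->D->R->F->L->D->refl->G->L'->D->R'->A->plug->A
Char 9 ('H'): step: R->0, L->6 (L advanced); H->plug->H->R->C->L->F->refl->C->L'->E->R'->C->plug->C
Final: ciphertext=GHADCBFAC, RIGHT=0, LEFT=6

Answer: GHADCBFAC 0 6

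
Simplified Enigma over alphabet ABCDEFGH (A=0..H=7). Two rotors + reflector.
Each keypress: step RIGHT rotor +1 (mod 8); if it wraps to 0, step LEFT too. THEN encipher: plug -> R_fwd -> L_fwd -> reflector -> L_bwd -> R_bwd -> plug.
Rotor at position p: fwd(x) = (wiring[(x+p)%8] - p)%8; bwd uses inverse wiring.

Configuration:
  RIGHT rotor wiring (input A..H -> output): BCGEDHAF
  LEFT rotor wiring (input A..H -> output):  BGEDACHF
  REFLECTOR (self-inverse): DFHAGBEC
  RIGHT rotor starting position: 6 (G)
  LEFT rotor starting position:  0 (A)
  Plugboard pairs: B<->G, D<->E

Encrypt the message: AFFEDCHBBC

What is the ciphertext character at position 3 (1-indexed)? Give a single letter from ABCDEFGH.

Char 1 ('A'): step: R->7, L=0; A->plug->A->R->G->L->H->refl->C->L'->F->R'->E->plug->D
Char 2 ('F'): step: R->0, L->1 (L advanced); F->plug->F->R->H->L->A->refl->D->L'->B->R'->A->plug->A
Char 3 ('F'): step: R->1, L=1; F->plug->F->R->H->L->A->refl->D->L'->B->R'->A->plug->A

A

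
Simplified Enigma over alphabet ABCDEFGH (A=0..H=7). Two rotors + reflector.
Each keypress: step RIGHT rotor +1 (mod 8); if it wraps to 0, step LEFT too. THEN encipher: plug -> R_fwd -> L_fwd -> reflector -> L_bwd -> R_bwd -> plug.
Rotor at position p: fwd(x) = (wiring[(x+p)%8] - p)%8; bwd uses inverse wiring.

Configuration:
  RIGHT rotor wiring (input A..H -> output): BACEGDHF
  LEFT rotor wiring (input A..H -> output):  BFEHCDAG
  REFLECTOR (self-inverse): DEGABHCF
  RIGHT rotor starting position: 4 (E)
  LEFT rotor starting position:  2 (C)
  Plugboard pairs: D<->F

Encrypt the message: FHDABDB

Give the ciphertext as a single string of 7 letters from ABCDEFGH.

Char 1 ('F'): step: R->5, L=2; F->plug->D->R->E->L->G->refl->C->L'->A->R'->C->plug->C
Char 2 ('H'): step: R->6, L=2; H->plug->H->R->F->L->E->refl->B->L'->D->R'->C->plug->C
Char 3 ('D'): step: R->7, L=2; D->plug->F->R->H->L->D->refl->A->L'->C->R'->B->plug->B
Char 4 ('A'): step: R->0, L->3 (L advanced); A->plug->A->R->B->L->H->refl->F->L'->D->R'->F->plug->D
Char 5 ('B'): step: R->1, L=3; B->plug->B->R->B->L->H->refl->F->L'->D->R'->C->plug->C
Char 6 ('D'): step: R->2, L=3; D->plug->F->R->D->L->F->refl->H->L'->B->R'->D->plug->F
Char 7 ('B'): step: R->3, L=3; B->plug->B->R->D->L->F->refl->H->L'->B->R'->A->plug->A

Answer: CCBDCFA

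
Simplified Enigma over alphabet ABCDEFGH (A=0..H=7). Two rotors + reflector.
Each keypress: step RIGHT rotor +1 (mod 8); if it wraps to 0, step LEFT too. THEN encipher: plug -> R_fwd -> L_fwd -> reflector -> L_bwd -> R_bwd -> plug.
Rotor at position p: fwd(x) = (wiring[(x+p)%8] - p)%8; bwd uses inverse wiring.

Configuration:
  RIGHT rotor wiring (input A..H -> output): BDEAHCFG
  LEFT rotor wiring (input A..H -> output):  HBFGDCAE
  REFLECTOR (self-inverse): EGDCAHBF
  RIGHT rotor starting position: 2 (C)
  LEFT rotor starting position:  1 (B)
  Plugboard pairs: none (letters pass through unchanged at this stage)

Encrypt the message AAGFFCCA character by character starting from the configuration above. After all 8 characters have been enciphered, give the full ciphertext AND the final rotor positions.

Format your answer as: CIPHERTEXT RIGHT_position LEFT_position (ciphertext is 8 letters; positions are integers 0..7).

Char 1 ('A'): step: R->3, L=1; A->plug->A->R->F->L->H->refl->F->L'->C->R'->D->plug->D
Char 2 ('A'): step: R->4, L=1; A->plug->A->R->D->L->C->refl->D->L'->G->R'->B->plug->B
Char 3 ('G'): step: R->5, L=1; G->plug->G->R->D->L->C->refl->D->L'->G->R'->E->plug->E
Char 4 ('F'): step: R->6, L=1; F->plug->F->R->C->L->F->refl->H->L'->F->R'->D->plug->D
Char 5 ('F'): step: R->7, L=1; F->plug->F->R->A->L->A->refl->E->L'->B->R'->E->plug->E
Char 6 ('C'): step: R->0, L->2 (L advanced); C->plug->C->R->E->L->G->refl->B->L'->C->R'->F->plug->F
Char 7 ('C'): step: R->1, L=2; C->plug->C->R->H->L->H->refl->F->L'->G->R'->D->plug->D
Char 8 ('A'): step: R->2, L=2; A->plug->A->R->C->L->B->refl->G->L'->E->R'->F->plug->F
Final: ciphertext=DBEDEFDF, RIGHT=2, LEFT=2

Answer: DBEDEFDF 2 2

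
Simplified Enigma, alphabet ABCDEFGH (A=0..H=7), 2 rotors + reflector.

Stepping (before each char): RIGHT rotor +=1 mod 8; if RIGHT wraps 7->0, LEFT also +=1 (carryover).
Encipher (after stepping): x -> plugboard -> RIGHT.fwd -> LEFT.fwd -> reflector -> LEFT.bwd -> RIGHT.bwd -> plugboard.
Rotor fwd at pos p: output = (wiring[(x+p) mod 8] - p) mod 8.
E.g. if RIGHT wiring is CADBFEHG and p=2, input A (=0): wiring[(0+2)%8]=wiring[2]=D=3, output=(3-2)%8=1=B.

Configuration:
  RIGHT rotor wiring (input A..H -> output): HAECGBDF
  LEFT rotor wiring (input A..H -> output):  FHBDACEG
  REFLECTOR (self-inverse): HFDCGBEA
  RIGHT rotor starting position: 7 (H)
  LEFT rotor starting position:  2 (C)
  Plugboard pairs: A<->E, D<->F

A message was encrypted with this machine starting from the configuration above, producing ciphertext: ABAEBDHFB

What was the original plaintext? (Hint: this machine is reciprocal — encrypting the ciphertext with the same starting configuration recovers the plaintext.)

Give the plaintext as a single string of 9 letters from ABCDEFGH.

Answer: ECDCDBCHD

Derivation:
Char 1 ('A'): step: R->0, L->3 (L advanced); A->plug->E->R->G->L->E->refl->G->L'->H->R'->A->plug->E
Char 2 ('B'): step: R->1, L=3; B->plug->B->R->D->L->B->refl->F->L'->B->R'->C->plug->C
Char 3 ('A'): step: R->2, L=3; A->plug->E->R->B->L->F->refl->B->L'->D->R'->F->plug->D
Char 4 ('E'): step: R->3, L=3; E->plug->A->R->H->L->G->refl->E->L'->G->R'->C->plug->C
Char 5 ('B'): step: R->4, L=3; B->plug->B->R->F->L->C->refl->D->L'->E->R'->F->plug->D
Char 6 ('D'): step: R->5, L=3; D->plug->F->R->H->L->G->refl->E->L'->G->R'->B->plug->B
Char 7 ('H'): step: R->6, L=3; H->plug->H->R->D->L->B->refl->F->L'->B->R'->C->plug->C
Char 8 ('F'): step: R->7, L=3; F->plug->D->R->F->L->C->refl->D->L'->E->R'->H->plug->H
Char 9 ('B'): step: R->0, L->4 (L advanced); B->plug->B->R->A->L->E->refl->G->L'->B->R'->F->plug->D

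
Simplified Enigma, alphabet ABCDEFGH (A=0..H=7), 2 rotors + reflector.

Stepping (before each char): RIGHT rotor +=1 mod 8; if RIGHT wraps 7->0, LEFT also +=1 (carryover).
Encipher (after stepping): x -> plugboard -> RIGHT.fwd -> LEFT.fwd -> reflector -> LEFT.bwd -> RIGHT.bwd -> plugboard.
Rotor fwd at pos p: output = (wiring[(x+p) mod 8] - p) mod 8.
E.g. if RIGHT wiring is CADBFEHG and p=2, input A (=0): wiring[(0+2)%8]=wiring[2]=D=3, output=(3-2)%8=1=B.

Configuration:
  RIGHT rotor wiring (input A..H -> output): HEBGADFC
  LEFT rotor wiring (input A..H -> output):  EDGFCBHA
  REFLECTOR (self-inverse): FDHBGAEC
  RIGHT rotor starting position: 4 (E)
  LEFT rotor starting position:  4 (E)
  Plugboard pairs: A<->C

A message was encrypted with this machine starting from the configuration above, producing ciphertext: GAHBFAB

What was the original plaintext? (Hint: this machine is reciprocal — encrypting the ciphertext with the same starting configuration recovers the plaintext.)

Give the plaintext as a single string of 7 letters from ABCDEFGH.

Char 1 ('G'): step: R->5, L=4; G->plug->G->R->B->L->F->refl->A->L'->E->R'->F->plug->F
Char 2 ('A'): step: R->6, L=4; A->plug->C->R->B->L->F->refl->A->L'->E->R'->B->plug->B
Char 3 ('H'): step: R->7, L=4; H->plug->H->R->G->L->C->refl->H->L'->F->R'->C->plug->A
Char 4 ('B'): step: R->0, L->5 (L advanced); B->plug->B->R->E->L->G->refl->E->L'->A->R'->E->plug->E
Char 5 ('F'): step: R->1, L=5; F->plug->F->R->E->L->G->refl->E->L'->A->R'->B->plug->B
Char 6 ('A'): step: R->2, L=5; A->plug->C->R->G->L->A->refl->F->L'->H->R'->A->plug->C
Char 7 ('B'): step: R->3, L=5; B->plug->B->R->F->L->B->refl->D->L'->C->R'->D->plug->D

Answer: FBAEBCD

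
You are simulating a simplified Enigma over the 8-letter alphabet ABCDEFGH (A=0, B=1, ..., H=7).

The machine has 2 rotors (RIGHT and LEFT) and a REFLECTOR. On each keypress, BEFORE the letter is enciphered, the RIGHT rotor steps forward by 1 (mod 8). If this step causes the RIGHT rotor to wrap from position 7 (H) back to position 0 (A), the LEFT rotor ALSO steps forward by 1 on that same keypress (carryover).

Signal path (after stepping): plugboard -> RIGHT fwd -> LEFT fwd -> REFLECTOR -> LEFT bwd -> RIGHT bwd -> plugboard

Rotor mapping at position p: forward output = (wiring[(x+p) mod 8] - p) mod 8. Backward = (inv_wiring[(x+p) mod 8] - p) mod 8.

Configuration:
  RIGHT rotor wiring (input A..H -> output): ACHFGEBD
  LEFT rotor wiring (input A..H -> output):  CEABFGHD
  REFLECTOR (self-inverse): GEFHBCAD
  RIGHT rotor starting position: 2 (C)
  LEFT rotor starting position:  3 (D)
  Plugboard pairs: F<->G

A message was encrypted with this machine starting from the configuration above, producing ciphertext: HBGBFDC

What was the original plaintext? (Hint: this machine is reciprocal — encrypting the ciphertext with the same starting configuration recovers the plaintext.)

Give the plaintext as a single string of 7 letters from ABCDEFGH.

Answer: EEECHGD

Derivation:
Char 1 ('H'): step: R->3, L=3; H->plug->H->R->E->L->A->refl->G->L'->A->R'->E->plug->E
Char 2 ('B'): step: R->4, L=3; B->plug->B->R->A->L->G->refl->A->L'->E->R'->E->plug->E
Char 3 ('G'): step: R->5, L=3; G->plug->F->R->C->L->D->refl->H->L'->F->R'->E->plug->E
Char 4 ('B'): step: R->6, L=3; B->plug->B->R->F->L->H->refl->D->L'->C->R'->C->plug->C
Char 5 ('F'): step: R->7, L=3; F->plug->G->R->F->L->H->refl->D->L'->C->R'->H->plug->H
Char 6 ('D'): step: R->0, L->4 (L advanced); D->plug->D->R->F->L->A->refl->G->L'->E->R'->F->plug->G
Char 7 ('C'): step: R->1, L=4; C->plug->C->R->E->L->G->refl->A->L'->F->R'->D->plug->D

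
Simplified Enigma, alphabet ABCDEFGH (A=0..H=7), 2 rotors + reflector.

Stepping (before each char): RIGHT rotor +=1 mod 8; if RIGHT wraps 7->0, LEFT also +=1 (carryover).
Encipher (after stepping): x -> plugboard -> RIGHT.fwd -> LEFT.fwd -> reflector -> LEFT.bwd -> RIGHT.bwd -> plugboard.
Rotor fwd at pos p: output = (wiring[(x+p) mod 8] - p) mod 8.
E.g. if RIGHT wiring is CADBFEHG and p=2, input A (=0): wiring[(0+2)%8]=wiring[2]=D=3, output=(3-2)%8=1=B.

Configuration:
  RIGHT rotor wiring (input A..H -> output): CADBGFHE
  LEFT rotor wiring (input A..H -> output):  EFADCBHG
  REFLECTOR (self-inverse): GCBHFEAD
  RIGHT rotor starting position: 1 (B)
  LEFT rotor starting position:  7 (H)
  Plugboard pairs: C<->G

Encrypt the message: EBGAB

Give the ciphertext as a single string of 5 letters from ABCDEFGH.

Answer: CAEDF

Derivation:
Char 1 ('E'): step: R->2, L=7; E->plug->E->R->F->L->D->refl->H->L'->A->R'->G->plug->C
Char 2 ('B'): step: R->3, L=7; B->plug->B->R->D->L->B->refl->C->L'->G->R'->A->plug->A
Char 3 ('G'): step: R->4, L=7; G->plug->C->R->D->L->B->refl->C->L'->G->R'->E->plug->E
Char 4 ('A'): step: R->5, L=7; A->plug->A->R->A->L->H->refl->D->L'->F->R'->D->plug->D
Char 5 ('B'): step: R->6, L=7; B->plug->B->R->G->L->C->refl->B->L'->D->R'->F->plug->F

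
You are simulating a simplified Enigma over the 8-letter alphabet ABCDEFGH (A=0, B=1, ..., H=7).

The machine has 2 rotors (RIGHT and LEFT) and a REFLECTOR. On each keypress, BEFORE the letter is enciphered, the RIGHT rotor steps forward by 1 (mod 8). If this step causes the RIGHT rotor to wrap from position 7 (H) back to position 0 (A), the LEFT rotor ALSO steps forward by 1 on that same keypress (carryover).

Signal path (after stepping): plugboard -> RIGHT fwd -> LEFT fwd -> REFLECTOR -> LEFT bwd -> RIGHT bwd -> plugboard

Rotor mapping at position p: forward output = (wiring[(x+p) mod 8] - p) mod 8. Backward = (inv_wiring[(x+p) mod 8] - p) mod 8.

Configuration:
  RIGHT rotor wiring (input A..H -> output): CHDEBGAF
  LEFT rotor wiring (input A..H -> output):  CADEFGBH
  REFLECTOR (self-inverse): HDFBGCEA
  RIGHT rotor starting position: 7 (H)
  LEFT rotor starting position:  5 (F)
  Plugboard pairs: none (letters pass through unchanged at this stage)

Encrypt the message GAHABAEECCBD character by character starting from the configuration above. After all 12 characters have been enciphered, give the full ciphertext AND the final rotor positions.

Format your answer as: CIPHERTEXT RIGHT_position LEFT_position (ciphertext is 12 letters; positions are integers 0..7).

Char 1 ('G'): step: R->0, L->6 (L advanced); G->plug->G->R->A->L->D->refl->B->L'->B->R'->E->plug->E
Char 2 ('A'): step: R->1, L=6; A->plug->A->R->G->L->H->refl->A->L'->H->R'->F->plug->F
Char 3 ('H'): step: R->2, L=6; H->plug->H->R->F->L->G->refl->E->L'->C->R'->B->plug->B
Char 4 ('A'): step: R->3, L=6; A->plug->A->R->B->L->B->refl->D->L'->A->R'->H->plug->H
Char 5 ('B'): step: R->4, L=6; B->plug->B->R->C->L->E->refl->G->L'->F->R'->A->plug->A
Char 6 ('A'): step: R->5, L=6; A->plug->A->R->B->L->B->refl->D->L'->A->R'->C->plug->C
Char 7 ('E'): step: R->6, L=6; E->plug->E->R->F->L->G->refl->E->L'->C->R'->A->plug->A
Char 8 ('E'): step: R->7, L=6; E->plug->E->R->F->L->G->refl->E->L'->C->R'->F->plug->F
Char 9 ('C'): step: R->0, L->7 (L advanced); C->plug->C->R->D->L->E->refl->G->L'->F->R'->H->plug->H
Char 10 ('C'): step: R->1, L=7; C->plug->C->R->D->L->E->refl->G->L'->F->R'->E->plug->E
Char 11 ('B'): step: R->2, L=7; B->plug->B->R->C->L->B->refl->D->L'->B->R'->A->plug->A
Char 12 ('D'): step: R->3, L=7; D->plug->D->R->F->L->G->refl->E->L'->D->R'->C->plug->C
Final: ciphertext=EFBHACAFHEAC, RIGHT=3, LEFT=7

Answer: EFBHACAFHEAC 3 7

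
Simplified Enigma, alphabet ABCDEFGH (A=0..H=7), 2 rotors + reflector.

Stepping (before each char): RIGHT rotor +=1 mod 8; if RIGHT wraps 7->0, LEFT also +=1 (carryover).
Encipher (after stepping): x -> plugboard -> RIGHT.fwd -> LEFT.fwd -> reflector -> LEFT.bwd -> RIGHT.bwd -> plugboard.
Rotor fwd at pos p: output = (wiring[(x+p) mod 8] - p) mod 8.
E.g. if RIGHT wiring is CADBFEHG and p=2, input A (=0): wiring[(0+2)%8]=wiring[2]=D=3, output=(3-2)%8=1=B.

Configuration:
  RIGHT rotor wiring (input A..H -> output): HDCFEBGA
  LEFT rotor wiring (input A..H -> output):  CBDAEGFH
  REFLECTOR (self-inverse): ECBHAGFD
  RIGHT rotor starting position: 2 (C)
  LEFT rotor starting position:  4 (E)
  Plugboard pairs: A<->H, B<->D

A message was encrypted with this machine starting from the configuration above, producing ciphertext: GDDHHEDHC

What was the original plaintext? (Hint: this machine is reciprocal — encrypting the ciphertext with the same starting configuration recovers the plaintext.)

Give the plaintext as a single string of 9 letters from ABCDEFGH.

Answer: ABBFGFCCA

Derivation:
Char 1 ('G'): step: R->3, L=4; G->plug->G->R->A->L->A->refl->E->L'->H->R'->H->plug->A
Char 2 ('D'): step: R->4, L=4; D->plug->B->R->F->L->F->refl->G->L'->E->R'->D->plug->B
Char 3 ('D'): step: R->5, L=4; D->plug->B->R->B->L->C->refl->B->L'->C->R'->D->plug->B
Char 4 ('H'): step: R->6, L=4; H->plug->A->R->A->L->A->refl->E->L'->H->R'->F->plug->F
Char 5 ('H'): step: R->7, L=4; H->plug->A->R->B->L->C->refl->B->L'->C->R'->G->plug->G
Char 6 ('E'): step: R->0, L->5 (L advanced); E->plug->E->R->E->L->E->refl->A->L'->B->R'->F->plug->F
Char 7 ('D'): step: R->1, L=5; D->plug->B->R->B->L->A->refl->E->L'->E->R'->C->plug->C
Char 8 ('H'): step: R->2, L=5; H->plug->A->R->A->L->B->refl->C->L'->C->R'->C->plug->C
Char 9 ('C'): step: R->3, L=5; C->plug->C->R->G->L->D->refl->H->L'->H->R'->H->plug->A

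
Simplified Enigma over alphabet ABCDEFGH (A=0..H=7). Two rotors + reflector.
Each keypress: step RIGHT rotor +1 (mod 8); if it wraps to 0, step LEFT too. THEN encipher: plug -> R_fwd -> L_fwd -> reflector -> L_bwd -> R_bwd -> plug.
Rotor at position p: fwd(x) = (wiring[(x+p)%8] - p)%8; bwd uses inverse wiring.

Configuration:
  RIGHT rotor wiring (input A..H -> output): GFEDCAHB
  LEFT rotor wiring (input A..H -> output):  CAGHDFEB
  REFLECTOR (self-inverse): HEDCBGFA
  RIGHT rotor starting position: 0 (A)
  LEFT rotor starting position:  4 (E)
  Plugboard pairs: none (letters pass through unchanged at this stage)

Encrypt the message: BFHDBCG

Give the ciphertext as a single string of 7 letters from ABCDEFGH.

Char 1 ('B'): step: R->1, L=4; B->plug->B->R->D->L->F->refl->G->L'->E->R'->A->plug->A
Char 2 ('F'): step: R->2, L=4; F->plug->F->R->H->L->D->refl->C->L'->G->R'->D->plug->D
Char 3 ('H'): step: R->3, L=4; H->plug->H->R->B->L->B->refl->E->L'->F->R'->C->plug->C
Char 4 ('D'): step: R->4, L=4; D->plug->D->R->F->L->E->refl->B->L'->B->R'->F->plug->F
Char 5 ('B'): step: R->5, L=4; B->plug->B->R->C->L->A->refl->H->L'->A->R'->E->plug->E
Char 6 ('C'): step: R->6, L=4; C->plug->C->R->A->L->H->refl->A->L'->C->R'->H->plug->H
Char 7 ('G'): step: R->7, L=4; G->plug->G->R->B->L->B->refl->E->L'->F->R'->D->plug->D

Answer: ADCFEHD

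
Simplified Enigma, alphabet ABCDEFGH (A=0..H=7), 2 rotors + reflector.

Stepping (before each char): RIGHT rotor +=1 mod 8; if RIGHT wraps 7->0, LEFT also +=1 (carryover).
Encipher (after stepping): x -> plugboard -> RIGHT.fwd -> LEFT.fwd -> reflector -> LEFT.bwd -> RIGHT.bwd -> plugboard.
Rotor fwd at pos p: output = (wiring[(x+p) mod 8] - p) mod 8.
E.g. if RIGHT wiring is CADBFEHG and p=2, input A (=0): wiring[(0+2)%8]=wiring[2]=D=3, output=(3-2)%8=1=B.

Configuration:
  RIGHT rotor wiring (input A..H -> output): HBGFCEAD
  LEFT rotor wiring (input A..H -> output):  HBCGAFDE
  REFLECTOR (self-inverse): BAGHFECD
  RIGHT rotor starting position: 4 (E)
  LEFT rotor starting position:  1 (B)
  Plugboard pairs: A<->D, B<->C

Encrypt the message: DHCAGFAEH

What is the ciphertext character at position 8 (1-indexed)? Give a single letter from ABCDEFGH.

Char 1 ('D'): step: R->5, L=1; D->plug->A->R->H->L->G->refl->C->L'->F->R'->H->plug->H
Char 2 ('H'): step: R->6, L=1; H->plug->H->R->G->L->D->refl->H->L'->D->R'->D->plug->A
Char 3 ('C'): step: R->7, L=1; C->plug->B->R->A->L->A->refl->B->L'->B->R'->H->plug->H
Char 4 ('A'): step: R->0, L->2 (L advanced); A->plug->D->R->F->L->C->refl->G->L'->C->R'->E->plug->E
Char 5 ('G'): step: R->1, L=2; G->plug->G->R->C->L->G->refl->C->L'->F->R'->B->plug->C
Char 6 ('F'): step: R->2, L=2; F->plug->F->R->B->L->E->refl->F->L'->G->R'->E->plug->E
Char 7 ('A'): step: R->3, L=2; A->plug->D->R->F->L->C->refl->G->L'->C->R'->A->plug->D
Char 8 ('E'): step: R->4, L=2; E->plug->E->R->D->L->D->refl->H->L'->H->R'->D->plug->A

A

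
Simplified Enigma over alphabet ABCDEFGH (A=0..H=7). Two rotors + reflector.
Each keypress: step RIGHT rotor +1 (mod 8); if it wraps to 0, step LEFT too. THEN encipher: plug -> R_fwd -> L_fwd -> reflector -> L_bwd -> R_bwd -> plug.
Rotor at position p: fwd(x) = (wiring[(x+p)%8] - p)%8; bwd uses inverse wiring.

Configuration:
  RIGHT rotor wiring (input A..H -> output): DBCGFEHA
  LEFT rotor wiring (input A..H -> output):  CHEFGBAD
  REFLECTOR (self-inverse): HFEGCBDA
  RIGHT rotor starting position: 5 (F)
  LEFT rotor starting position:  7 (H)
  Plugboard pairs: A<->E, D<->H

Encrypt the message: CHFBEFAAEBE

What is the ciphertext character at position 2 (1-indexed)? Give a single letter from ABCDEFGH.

Char 1 ('C'): step: R->6, L=7; C->plug->C->R->F->L->H->refl->A->L'->C->R'->B->plug->B
Char 2 ('H'): step: R->7, L=7; H->plug->D->R->D->L->F->refl->B->L'->H->R'->E->plug->A

A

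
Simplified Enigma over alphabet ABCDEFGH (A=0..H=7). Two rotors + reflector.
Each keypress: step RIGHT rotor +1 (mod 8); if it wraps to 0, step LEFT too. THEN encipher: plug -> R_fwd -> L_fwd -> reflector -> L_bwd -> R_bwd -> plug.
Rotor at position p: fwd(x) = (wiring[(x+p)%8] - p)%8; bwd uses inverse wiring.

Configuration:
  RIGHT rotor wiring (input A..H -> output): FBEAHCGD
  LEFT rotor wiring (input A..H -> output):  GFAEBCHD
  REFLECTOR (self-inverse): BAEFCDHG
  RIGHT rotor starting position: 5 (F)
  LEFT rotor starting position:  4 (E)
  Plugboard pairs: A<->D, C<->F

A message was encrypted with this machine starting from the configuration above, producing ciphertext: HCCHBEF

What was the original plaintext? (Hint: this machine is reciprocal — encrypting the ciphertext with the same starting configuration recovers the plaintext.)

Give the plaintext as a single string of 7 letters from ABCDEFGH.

Char 1 ('H'): step: R->6, L=4; H->plug->H->R->E->L->C->refl->E->L'->G->R'->E->plug->E
Char 2 ('C'): step: R->7, L=4; C->plug->F->R->A->L->F->refl->D->L'->C->R'->C->plug->F
Char 3 ('C'): step: R->0, L->5 (L advanced); C->plug->F->R->C->L->G->refl->H->L'->G->R'->G->plug->G
Char 4 ('H'): step: R->1, L=5; H->plug->H->R->E->L->A->refl->B->L'->D->R'->B->plug->B
Char 5 ('B'): step: R->2, L=5; B->plug->B->R->G->L->H->refl->G->L'->C->R'->A->plug->D
Char 6 ('E'): step: R->3, L=5; E->plug->E->R->A->L->F->refl->D->L'->F->R'->A->plug->D
Char 7 ('F'): step: R->4, L=5; F->plug->C->R->C->L->G->refl->H->L'->G->R'->B->plug->B

Answer: EFGBDDB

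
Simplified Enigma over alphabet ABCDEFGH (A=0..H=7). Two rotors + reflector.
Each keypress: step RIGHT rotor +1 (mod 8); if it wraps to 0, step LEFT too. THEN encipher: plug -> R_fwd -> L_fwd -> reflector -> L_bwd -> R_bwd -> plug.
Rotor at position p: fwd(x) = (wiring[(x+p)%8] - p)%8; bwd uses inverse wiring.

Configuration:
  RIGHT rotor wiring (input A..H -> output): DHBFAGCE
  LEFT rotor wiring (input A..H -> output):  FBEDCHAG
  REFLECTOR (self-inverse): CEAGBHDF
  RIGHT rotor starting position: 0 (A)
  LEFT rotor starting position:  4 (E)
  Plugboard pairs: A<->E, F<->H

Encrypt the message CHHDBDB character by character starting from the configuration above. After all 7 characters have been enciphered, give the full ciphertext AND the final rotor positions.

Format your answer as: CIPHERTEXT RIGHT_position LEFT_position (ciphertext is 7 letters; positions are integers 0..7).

Char 1 ('C'): step: R->1, L=4; C->plug->C->R->E->L->B->refl->E->L'->C->R'->H->plug->F
Char 2 ('H'): step: R->2, L=4; H->plug->F->R->C->L->E->refl->B->L'->E->R'->D->plug->D
Char 3 ('H'): step: R->3, L=4; H->plug->F->R->A->L->G->refl->D->L'->B->R'->E->plug->A
Char 4 ('D'): step: R->4, L=4; D->plug->D->R->A->L->G->refl->D->L'->B->R'->H->plug->F
Char 5 ('B'): step: R->5, L=4; B->plug->B->R->F->L->F->refl->H->L'->H->R'->C->plug->C
Char 6 ('D'): step: R->6, L=4; D->plug->D->R->B->L->D->refl->G->L'->A->R'->H->plug->F
Char 7 ('B'): step: R->7, L=4; B->plug->B->R->E->L->B->refl->E->L'->C->R'->D->plug->D
Final: ciphertext=FDAFCFD, RIGHT=7, LEFT=4

Answer: FDAFCFD 7 4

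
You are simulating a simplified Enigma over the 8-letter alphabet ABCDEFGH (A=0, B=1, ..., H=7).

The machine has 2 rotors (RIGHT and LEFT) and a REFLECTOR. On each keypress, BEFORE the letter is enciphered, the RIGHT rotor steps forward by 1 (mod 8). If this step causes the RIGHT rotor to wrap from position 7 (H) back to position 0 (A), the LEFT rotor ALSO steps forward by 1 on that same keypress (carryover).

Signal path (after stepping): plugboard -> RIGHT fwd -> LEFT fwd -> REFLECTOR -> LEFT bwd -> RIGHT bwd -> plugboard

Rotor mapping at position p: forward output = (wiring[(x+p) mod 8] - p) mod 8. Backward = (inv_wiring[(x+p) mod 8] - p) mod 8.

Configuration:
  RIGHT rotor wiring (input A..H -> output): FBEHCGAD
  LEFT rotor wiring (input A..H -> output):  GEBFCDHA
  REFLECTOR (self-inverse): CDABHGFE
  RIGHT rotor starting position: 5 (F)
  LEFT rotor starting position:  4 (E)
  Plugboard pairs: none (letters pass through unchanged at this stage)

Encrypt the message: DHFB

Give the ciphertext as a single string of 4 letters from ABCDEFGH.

Answer: FFBG

Derivation:
Char 1 ('D'): step: R->6, L=4; D->plug->D->R->D->L->E->refl->H->L'->B->R'->F->plug->F
Char 2 ('H'): step: R->7, L=4; H->plug->H->R->B->L->H->refl->E->L'->D->R'->F->plug->F
Char 3 ('F'): step: R->0, L->5 (L advanced); F->plug->F->R->G->L->A->refl->C->L'->B->R'->B->plug->B
Char 4 ('B'): step: R->1, L=5; B->plug->B->R->D->L->B->refl->D->L'->C->R'->G->plug->G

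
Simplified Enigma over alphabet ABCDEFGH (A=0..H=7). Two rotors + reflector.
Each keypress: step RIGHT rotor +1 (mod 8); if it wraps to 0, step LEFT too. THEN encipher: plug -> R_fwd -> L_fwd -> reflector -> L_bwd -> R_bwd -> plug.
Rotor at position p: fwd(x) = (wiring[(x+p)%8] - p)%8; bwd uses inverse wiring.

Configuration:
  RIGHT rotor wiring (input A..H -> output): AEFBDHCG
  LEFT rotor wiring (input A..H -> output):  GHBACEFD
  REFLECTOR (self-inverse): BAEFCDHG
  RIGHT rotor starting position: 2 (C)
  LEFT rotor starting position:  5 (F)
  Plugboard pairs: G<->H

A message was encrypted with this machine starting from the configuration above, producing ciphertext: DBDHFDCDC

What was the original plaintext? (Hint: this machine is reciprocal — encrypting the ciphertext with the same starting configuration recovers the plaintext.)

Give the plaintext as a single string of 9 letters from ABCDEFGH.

Answer: AHCACBGHH

Derivation:
Char 1 ('D'): step: R->3, L=5; D->plug->D->R->H->L->F->refl->D->L'->G->R'->A->plug->A
Char 2 ('B'): step: R->4, L=5; B->plug->B->R->D->L->B->refl->A->L'->B->R'->G->plug->H
Char 3 ('D'): step: R->5, L=5; D->plug->D->R->D->L->B->refl->A->L'->B->R'->C->plug->C
Char 4 ('H'): step: R->6, L=5; H->plug->G->R->F->L->E->refl->C->L'->E->R'->A->plug->A
Char 5 ('F'): step: R->7, L=5; F->plug->F->R->E->L->C->refl->E->L'->F->R'->C->plug->C
Char 6 ('D'): step: R->0, L->6 (L advanced); D->plug->D->R->B->L->F->refl->D->L'->E->R'->B->plug->B
Char 7 ('C'): step: R->1, L=6; C->plug->C->R->A->L->H->refl->G->L'->H->R'->H->plug->G
Char 8 ('D'): step: R->2, L=6; D->plug->D->R->F->L->C->refl->E->L'->G->R'->G->plug->H
Char 9 ('C'): step: R->3, L=6; C->plug->C->R->E->L->D->refl->F->L'->B->R'->G->plug->H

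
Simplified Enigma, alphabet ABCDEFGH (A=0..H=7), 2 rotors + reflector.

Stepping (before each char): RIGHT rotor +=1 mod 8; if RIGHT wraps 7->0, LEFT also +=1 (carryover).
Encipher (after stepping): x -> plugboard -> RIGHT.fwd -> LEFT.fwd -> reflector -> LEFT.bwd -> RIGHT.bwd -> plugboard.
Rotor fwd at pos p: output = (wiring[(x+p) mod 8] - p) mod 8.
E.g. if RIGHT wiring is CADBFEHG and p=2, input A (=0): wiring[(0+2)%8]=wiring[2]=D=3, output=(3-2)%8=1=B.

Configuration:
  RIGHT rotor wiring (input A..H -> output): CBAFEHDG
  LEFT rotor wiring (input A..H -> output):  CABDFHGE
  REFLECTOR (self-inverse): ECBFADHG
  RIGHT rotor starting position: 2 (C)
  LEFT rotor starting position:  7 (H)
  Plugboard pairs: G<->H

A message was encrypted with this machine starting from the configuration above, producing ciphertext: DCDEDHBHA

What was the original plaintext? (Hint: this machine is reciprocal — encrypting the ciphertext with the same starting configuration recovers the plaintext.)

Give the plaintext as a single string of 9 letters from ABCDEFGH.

Char 1 ('D'): step: R->3, L=7; D->plug->D->R->A->L->F->refl->D->L'->B->R'->B->plug->B
Char 2 ('C'): step: R->4, L=7; C->plug->C->R->H->L->H->refl->G->L'->F->R'->F->plug->F
Char 3 ('D'): step: R->5, L=7; D->plug->D->R->F->L->G->refl->H->L'->H->R'->H->plug->G
Char 4 ('E'): step: R->6, L=7; E->plug->E->R->C->L->B->refl->C->L'->D->R'->D->plug->D
Char 5 ('D'): step: R->7, L=7; D->plug->D->R->B->L->D->refl->F->L'->A->R'->G->plug->H
Char 6 ('H'): step: R->0, L->0 (L advanced); H->plug->G->R->D->L->D->refl->F->L'->E->R'->E->plug->E
Char 7 ('B'): step: R->1, L=0; B->plug->B->R->H->L->E->refl->A->L'->B->R'->H->plug->G
Char 8 ('H'): step: R->2, L=0; H->plug->G->R->A->L->C->refl->B->L'->C->R'->C->plug->C
Char 9 ('A'): step: R->3, L=0; A->plug->A->R->C->L->B->refl->C->L'->A->R'->D->plug->D

Answer: BFGDHEGCD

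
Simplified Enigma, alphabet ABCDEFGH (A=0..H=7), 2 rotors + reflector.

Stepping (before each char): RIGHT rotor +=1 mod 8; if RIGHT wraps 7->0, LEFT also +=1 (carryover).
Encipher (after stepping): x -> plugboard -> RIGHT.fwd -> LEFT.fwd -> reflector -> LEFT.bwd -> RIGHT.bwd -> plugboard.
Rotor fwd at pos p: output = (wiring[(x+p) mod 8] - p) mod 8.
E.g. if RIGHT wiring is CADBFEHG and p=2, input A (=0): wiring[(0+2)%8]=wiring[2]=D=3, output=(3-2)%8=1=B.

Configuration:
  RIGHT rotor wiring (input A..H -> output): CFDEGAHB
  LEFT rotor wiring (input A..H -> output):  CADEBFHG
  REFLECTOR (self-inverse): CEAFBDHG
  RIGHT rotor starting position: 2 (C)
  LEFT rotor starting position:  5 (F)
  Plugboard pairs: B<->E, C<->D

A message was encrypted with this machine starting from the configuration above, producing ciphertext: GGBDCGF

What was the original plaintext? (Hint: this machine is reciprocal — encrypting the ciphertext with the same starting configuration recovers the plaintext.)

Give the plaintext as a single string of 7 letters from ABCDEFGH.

Char 1 ('G'): step: R->3, L=5; G->plug->G->R->C->L->B->refl->E->L'->H->R'->F->plug->F
Char 2 ('G'): step: R->4, L=5; G->plug->G->R->H->L->E->refl->B->L'->C->R'->A->plug->A
Char 3 ('B'): step: R->5, L=5; B->plug->E->R->A->L->A->refl->C->L'->B->R'->H->plug->H
Char 4 ('D'): step: R->6, L=5; D->plug->C->R->E->L->D->refl->F->L'->D->R'->B->plug->E
Char 5 ('C'): step: R->7, L=5; C->plug->D->R->E->L->D->refl->F->L'->D->R'->B->plug->E
Char 6 ('G'): step: R->0, L->6 (L advanced); G->plug->G->R->H->L->H->refl->G->L'->F->R'->B->plug->E
Char 7 ('F'): step: R->1, L=6; F->plug->F->R->G->L->D->refl->F->L'->E->R'->A->plug->A

Answer: FAHEEEA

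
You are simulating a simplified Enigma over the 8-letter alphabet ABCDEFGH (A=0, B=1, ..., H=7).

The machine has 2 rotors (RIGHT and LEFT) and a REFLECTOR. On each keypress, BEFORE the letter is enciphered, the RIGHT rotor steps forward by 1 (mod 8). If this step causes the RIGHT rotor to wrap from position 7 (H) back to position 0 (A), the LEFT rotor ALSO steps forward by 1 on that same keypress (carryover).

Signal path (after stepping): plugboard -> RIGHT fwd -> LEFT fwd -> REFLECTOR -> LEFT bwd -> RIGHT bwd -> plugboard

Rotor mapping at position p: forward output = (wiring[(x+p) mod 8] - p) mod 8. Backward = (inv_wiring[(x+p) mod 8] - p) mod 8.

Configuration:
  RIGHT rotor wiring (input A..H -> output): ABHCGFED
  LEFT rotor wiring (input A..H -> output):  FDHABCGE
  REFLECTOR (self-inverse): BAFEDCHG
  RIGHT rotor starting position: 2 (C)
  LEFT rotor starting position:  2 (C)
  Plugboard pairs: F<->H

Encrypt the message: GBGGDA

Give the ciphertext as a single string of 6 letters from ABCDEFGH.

Answer: FAABFH

Derivation:
Char 1 ('G'): step: R->3, L=2; G->plug->G->R->G->L->D->refl->E->L'->E->R'->H->plug->F
Char 2 ('B'): step: R->4, L=2; B->plug->B->R->B->L->G->refl->H->L'->C->R'->A->plug->A
Char 3 ('G'): step: R->5, L=2; G->plug->G->R->F->L->C->refl->F->L'->A->R'->A->plug->A
Char 4 ('G'): step: R->6, L=2; G->plug->G->R->A->L->F->refl->C->L'->F->R'->B->plug->B
Char 5 ('D'): step: R->7, L=2; D->plug->D->R->A->L->F->refl->C->L'->F->R'->H->plug->F
Char 6 ('A'): step: R->0, L->3 (L advanced); A->plug->A->R->A->L->F->refl->C->L'->F->R'->F->plug->H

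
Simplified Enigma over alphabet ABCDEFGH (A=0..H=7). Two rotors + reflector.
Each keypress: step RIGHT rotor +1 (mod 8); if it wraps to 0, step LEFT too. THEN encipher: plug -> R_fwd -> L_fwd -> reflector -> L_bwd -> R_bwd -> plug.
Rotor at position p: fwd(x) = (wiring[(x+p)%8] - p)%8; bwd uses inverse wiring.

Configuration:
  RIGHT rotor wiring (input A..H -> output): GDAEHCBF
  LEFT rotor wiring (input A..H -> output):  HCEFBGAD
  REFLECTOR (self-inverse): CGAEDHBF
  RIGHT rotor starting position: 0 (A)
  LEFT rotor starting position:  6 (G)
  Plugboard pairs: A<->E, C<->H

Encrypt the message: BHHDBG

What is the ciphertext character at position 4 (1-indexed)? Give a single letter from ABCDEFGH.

Char 1 ('B'): step: R->1, L=6; B->plug->B->R->H->L->A->refl->C->L'->A->R'->F->plug->F
Char 2 ('H'): step: R->2, L=6; H->plug->C->R->F->L->H->refl->F->L'->B->R'->H->plug->C
Char 3 ('H'): step: R->3, L=6; H->plug->C->R->H->L->A->refl->C->L'->A->R'->G->plug->G
Char 4 ('D'): step: R->4, L=6; D->plug->D->R->B->L->F->refl->H->L'->F->R'->C->plug->H

H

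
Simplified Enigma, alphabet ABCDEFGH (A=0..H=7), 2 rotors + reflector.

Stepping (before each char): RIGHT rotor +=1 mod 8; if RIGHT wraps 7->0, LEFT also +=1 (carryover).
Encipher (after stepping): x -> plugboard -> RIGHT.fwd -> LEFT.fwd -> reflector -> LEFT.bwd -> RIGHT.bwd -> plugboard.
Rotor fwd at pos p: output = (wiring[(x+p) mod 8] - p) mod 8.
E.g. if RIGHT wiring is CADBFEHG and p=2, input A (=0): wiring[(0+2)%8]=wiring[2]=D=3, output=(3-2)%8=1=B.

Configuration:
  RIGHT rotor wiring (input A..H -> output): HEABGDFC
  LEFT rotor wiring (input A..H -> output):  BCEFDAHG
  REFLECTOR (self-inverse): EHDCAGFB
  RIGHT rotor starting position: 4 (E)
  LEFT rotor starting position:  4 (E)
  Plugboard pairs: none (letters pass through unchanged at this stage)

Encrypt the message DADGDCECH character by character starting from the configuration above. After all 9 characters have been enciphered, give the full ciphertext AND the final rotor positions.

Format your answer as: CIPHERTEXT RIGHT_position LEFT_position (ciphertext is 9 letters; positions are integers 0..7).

Answer: FGHHEBFFB 5 5

Derivation:
Char 1 ('D'): step: R->5, L=4; D->plug->D->R->C->L->D->refl->C->L'->D->R'->F->plug->F
Char 2 ('A'): step: R->6, L=4; A->plug->A->R->H->L->B->refl->H->L'->A->R'->G->plug->G
Char 3 ('D'): step: R->7, L=4; D->plug->D->R->B->L->E->refl->A->L'->G->R'->H->plug->H
Char 4 ('G'): step: R->0, L->5 (L advanced); G->plug->G->R->F->L->H->refl->B->L'->C->R'->H->plug->H
Char 5 ('D'): step: R->1, L=5; D->plug->D->R->F->L->H->refl->B->L'->C->R'->E->plug->E
Char 6 ('C'): step: R->2, L=5; C->plug->C->R->E->L->F->refl->G->L'->H->R'->B->plug->B
Char 7 ('E'): step: R->3, L=5; E->plug->E->R->H->L->G->refl->F->L'->E->R'->F->plug->F
Char 8 ('C'): step: R->4, L=5; C->plug->C->R->B->L->C->refl->D->L'->A->R'->F->plug->F
Char 9 ('H'): step: R->5, L=5; H->plug->H->R->B->L->C->refl->D->L'->A->R'->B->plug->B
Final: ciphertext=FGHHEBFFB, RIGHT=5, LEFT=5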